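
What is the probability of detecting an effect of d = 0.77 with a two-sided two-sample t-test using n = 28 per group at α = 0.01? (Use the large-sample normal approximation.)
Power ≈ 0.62

Power calculation (two-sample t-test, normal approximation):
z_β = d · √(n/2) - z_{α/2}
z_β = 0.77 · √(28/2) - 2.576
z_β = 0.77 · 3.742 - 2.576
z_β = 0.305

Power = Φ(z_β) = Φ(0.305) ≈ 0.620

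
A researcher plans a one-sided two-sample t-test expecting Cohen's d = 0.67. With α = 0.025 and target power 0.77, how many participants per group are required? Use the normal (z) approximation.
n = 33 per group

Sample size formula (two-sample t-test, normal approximation):
n = 2 · ((z_α + z_β) / d)²

z_α = 1.960 (for α = 0.025, one-sided)
z_β = 0.739 (for power = 0.77)
d = 0.67

n = 2 · ((1.960 + 0.739) / 0.67)²
n = 2 · (4.028)²
n ≈ 32.45
Round up to the next whole number: n = 33 per group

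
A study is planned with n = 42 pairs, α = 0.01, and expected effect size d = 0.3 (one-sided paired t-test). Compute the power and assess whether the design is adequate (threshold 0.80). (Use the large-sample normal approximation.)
Power ≈ 0.35; the study is underpowered (power < 0.80)

Power calculation (paired t-test, normal approximation):
z_β = d · √n - z_α
z_β = 0.3 · √42 - 2.326
z_β = 0.3 · 6.481 - 2.326
z_β = -0.382

Power = Φ(z_β) = Φ(-0.382) ≈ 0.351

Effect size d = 0.3 is small by Cohen's convention (0.2/0.5/0.8).

Threshold: power ≥ 0.80 is conventionally adequate.
Power ≈ 0.35 → the study is underpowered (power < 0.80).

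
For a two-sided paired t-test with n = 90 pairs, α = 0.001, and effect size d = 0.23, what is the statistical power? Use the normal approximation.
Power ≈ 0.13

Power calculation (paired t-test, normal approximation):
z_β = d · √n - z_{α/2}
z_β = 0.23 · √90 - 3.291
z_β = 0.23 · 9.487 - 3.291
z_β = -1.109

Power = Φ(z_β) = Φ(-1.109) ≈ 0.134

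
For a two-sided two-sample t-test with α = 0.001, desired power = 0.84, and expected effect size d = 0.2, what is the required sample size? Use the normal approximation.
n = 919 per group

Sample size formula (two-sample t-test, normal approximation):
n = 2 · ((z_{α/2} + z_β) / d)²

z_{α/2} = 3.291 (for α = 0.001, two-sided)
z_β = 0.994 (for power = 0.84)
d = 0.2

n = 2 · ((3.291 + 0.994) / 0.2)²
n = 2 · (21.425)²
n ≈ 918.06
Round up to the next whole number: n = 919 per group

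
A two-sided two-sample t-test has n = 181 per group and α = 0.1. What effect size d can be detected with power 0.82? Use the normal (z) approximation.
d ≈ 0.27

Minimum detectable effect (two-sample t-test, normal approximation):
d = (z_{α/2} + z_β) / √(n/2)
d = (1.645 + 0.915) / √(181/2)
d = 2.560 / 9.513
d ≈ 0.27

By Cohen's convention (0.2 small / 0.5 medium / 0.8 large): small effect.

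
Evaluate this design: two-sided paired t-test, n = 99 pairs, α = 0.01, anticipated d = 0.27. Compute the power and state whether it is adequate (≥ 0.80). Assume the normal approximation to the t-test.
Power ≈ 0.54; the study is underpowered (power < 0.80)

Power calculation (paired t-test, normal approximation):
z_β = d · √n - z_{α/2}
z_β = 0.27 · √99 - 2.576
z_β = 0.27 · 9.950 - 2.576
z_β = 0.111

Power = Φ(z_β) = Φ(0.111) ≈ 0.544

Effect size d = 0.27 is small by Cohen's convention (0.2/0.5/0.8).

Threshold: power ≥ 0.80 is conventionally adequate.
Power ≈ 0.54 → the study is underpowered (power < 0.80).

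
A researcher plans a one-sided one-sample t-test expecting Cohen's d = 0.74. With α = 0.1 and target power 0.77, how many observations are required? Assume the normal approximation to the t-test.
n = 8

Sample size formula (one-sample t-test, normal approximation):
n = ((z_α + z_β) / d)²

z_α = 1.282 (for α = 0.1, one-sided)
z_β = 0.739 (for power = 0.77)
d = 0.74

n = ((1.282 + 0.739) / 0.74)²
n = (2.731)²
n ≈ 7.46
Round up to the next whole number: n = 8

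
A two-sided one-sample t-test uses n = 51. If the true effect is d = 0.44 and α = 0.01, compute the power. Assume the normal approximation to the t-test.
Power ≈ 0.71

Power calculation (one-sample t-test, normal approximation):
z_β = d · √n - z_{α/2}
z_β = 0.44 · √51 - 2.576
z_β = 0.44 · 7.141 - 2.576
z_β = 0.566

Power = Φ(z_β) = Φ(0.566) ≈ 0.714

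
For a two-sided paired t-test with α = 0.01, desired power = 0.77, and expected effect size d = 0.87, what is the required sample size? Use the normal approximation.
n = 15 pairs

Sample size formula (paired t-test, normal approximation):
n = ((z_{α/2} + z_β) / d)²

z_{α/2} = 2.576 (for α = 0.01, two-sided)
z_β = 0.739 (for power = 0.77)
d = 0.87

n = ((2.576 + 0.739) / 0.87)²
n = (3.810)²
n ≈ 14.52
Round up to the next whole number: n = 15 pairs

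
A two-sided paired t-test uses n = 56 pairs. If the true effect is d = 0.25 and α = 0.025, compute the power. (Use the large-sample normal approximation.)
Power ≈ 0.36

Power calculation (paired t-test, normal approximation):
z_β = d · √n - z_{α/2}
z_β = 0.25 · √56 - 2.241
z_β = 0.25 · 7.483 - 2.241
z_β = -0.371

Power = Φ(z_β) = Φ(-0.371) ≈ 0.355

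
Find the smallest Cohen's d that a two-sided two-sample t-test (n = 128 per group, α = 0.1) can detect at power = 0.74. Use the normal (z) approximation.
d ≈ 0.29

Minimum detectable effect (two-sample t-test, normal approximation):
d = (z_{α/2} + z_β) / √(n/2)
d = (1.645 + 0.643) / √(128/2)
d = 2.288 / 8.000
d ≈ 0.29

By Cohen's convention (0.2 small / 0.5 medium / 0.8 large): small effect.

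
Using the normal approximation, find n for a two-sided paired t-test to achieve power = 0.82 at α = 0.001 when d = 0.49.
n = 74 pairs

Sample size formula (paired t-test, normal approximation):
n = ((z_{α/2} + z_β) / d)²

z_{α/2} = 3.291 (for α = 0.001, two-sided)
z_β = 0.915 (for power = 0.82)
d = 0.49

n = ((3.291 + 0.915) / 0.49)²
n = (8.584)²
n ≈ 73.69
Round up to the next whole number: n = 74 pairs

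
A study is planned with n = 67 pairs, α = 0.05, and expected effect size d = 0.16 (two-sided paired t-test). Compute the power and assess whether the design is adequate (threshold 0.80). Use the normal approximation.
Power ≈ 0.26; the study is underpowered (power < 0.80)

Power calculation (paired t-test, normal approximation):
z_β = d · √n - z_{α/2}
z_β = 0.16 · √67 - 1.960
z_β = 0.16 · 8.185 - 1.960
z_β = -0.650

Power = Φ(z_β) = Φ(-0.650) ≈ 0.258

Effect size d = 0.16 is very small by Cohen's convention (0.2/0.5/0.8).

Threshold: power ≥ 0.80 is conventionally adequate.
Power ≈ 0.26 → the study is underpowered (power < 0.80).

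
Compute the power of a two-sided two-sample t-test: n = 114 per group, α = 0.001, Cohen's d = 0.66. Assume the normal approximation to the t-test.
Power ≈ 0.95

Power calculation (two-sample t-test, normal approximation):
z_β = d · √(n/2) - z_{α/2}
z_β = 0.66 · √(114/2) - 3.291
z_β = 0.66 · 7.550 - 3.291
z_β = 1.692

Power = Φ(z_β) = Φ(1.692) ≈ 0.955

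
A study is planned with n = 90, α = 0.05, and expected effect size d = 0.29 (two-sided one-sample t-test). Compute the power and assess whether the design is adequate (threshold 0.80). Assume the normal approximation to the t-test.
Power ≈ 0.79; the study is underpowered (power < 0.80)

Power calculation (one-sample t-test, normal approximation):
z_β = d · √n - z_{α/2}
z_β = 0.29 · √90 - 1.960
z_β = 0.29 · 9.487 - 1.960
z_β = 0.791

Power = Φ(z_β) = Φ(0.791) ≈ 0.786

Effect size d = 0.29 is small by Cohen's convention (0.2/0.5/0.8).

Threshold: power ≥ 0.80 is conventionally adequate.
Power ≈ 0.79 → the study is underpowered (power < 0.80).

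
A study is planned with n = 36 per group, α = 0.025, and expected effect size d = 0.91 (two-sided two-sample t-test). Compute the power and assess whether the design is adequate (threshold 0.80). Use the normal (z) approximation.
Power ≈ 0.95; the study is adequately powered (power ≥ 0.80)

Power calculation (two-sample t-test, normal approximation):
z_β = d · √(n/2) - z_{α/2}
z_β = 0.91 · √(36/2) - 2.241
z_β = 0.91 · 4.243 - 2.241
z_β = 1.619

Power = Φ(z_β) = Φ(1.619) ≈ 0.947

Effect size d = 0.91 is large by Cohen's convention (0.2/0.5/0.8).

Threshold: power ≥ 0.80 is conventionally adequate.
Power ≈ 0.95 → the study is adequately powered (power ≥ 0.80).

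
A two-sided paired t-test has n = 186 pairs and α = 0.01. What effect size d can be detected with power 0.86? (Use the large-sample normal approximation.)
d ≈ 0.27

Minimum detectable effect (paired t-test, normal approximation):
d = (z_{α/2} + z_β) / √n
d = (2.576 + 1.080) / √186
d = 3.656 / 13.638
d ≈ 0.27

By Cohen's convention (0.2 small / 0.5 medium / 0.8 large): small effect.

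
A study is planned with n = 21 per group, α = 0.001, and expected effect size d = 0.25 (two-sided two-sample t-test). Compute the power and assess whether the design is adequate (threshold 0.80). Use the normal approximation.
Power ≈ 0.01; the study is underpowered (power < 0.80)

Power calculation (two-sample t-test, normal approximation):
z_β = d · √(n/2) - z_{α/2}
z_β = 0.25 · √(21/2) - 3.291
z_β = 0.25 · 3.240 - 3.291
z_β = -2.480

Power = Φ(z_β) = Φ(-2.480) ≈ 0.007

Effect size d = 0.25 is small by Cohen's convention (0.2/0.5/0.8).

Threshold: power ≥ 0.80 is conventionally adequate.
Power ≈ 0.01 → the study is underpowered (power < 0.80).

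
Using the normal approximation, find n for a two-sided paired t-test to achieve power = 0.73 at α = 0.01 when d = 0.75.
n = 19 pairs

Sample size formula (paired t-test, normal approximation):
n = ((z_{α/2} + z_β) / d)²

z_{α/2} = 2.576 (for α = 0.01, two-sided)
z_β = 0.613 (for power = 0.73)
d = 0.75

n = ((2.576 + 0.613) / 0.75)²
n = (4.252)²
n ≈ 18.08
Round up to the next whole number: n = 19 pairs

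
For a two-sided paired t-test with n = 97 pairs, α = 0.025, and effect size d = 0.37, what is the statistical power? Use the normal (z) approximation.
Power ≈ 0.92

Power calculation (paired t-test, normal approximation):
z_β = d · √n - z_{α/2}
z_β = 0.37 · √97 - 2.241
z_β = 0.37 · 9.849 - 2.241
z_β = 1.403

Power = Φ(z_β) = Φ(1.403) ≈ 0.920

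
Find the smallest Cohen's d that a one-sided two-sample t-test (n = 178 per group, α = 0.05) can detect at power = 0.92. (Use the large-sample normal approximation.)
d ≈ 0.32

Minimum detectable effect (two-sample t-test, normal approximation):
d = (z_α + z_β) / √(n/2)
d = (1.645 + 1.405) / √(178/2)
d = 3.050 / 9.434
d ≈ 0.32

By Cohen's convention (0.2 small / 0.5 medium / 0.8 large): small effect.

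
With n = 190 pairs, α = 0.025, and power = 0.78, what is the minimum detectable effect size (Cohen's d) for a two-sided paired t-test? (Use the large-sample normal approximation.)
d ≈ 0.22

Minimum detectable effect (paired t-test, normal approximation):
d = (z_{α/2} + z_β) / √n
d = (2.241 + 0.772) / √190
d = 3.014 / 13.784
d ≈ 0.22

By Cohen's convention (0.2 small / 0.5 medium / 0.8 large): small effect.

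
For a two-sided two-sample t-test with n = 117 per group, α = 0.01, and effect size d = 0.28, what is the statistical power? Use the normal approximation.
Power ≈ 0.33

Power calculation (two-sample t-test, normal approximation):
z_β = d · √(n/2) - z_{α/2}
z_β = 0.28 · √(117/2) - 2.576
z_β = 0.28 · 7.649 - 2.576
z_β = -0.434

Power = Φ(z_β) = Φ(-0.434) ≈ 0.332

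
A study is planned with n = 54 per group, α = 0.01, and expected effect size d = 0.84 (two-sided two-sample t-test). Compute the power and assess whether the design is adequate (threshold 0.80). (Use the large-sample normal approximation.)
Power ≈ 0.96; the study is adequately powered (power ≥ 0.80)

Power calculation (two-sample t-test, normal approximation):
z_β = d · √(n/2) - z_{α/2}
z_β = 0.84 · √(54/2) - 2.576
z_β = 0.84 · 5.196 - 2.576
z_β = 1.789

Power = Φ(z_β) = Φ(1.789) ≈ 0.963

Effect size d = 0.84 is large by Cohen's convention (0.2/0.5/0.8).

Threshold: power ≥ 0.80 is conventionally adequate.
Power ≈ 0.96 → the study is adequately powered (power ≥ 0.80).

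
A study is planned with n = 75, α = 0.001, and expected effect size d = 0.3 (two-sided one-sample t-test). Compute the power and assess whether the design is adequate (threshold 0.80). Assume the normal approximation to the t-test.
Power ≈ 0.24; the study is underpowered (power < 0.80)

Power calculation (one-sample t-test, normal approximation):
z_β = d · √n - z_{α/2}
z_β = 0.3 · √75 - 3.291
z_β = 0.3 · 8.660 - 3.291
z_β = -0.692

Power = Φ(z_β) = Φ(-0.692) ≈ 0.244

Effect size d = 0.3 is small by Cohen's convention (0.2/0.5/0.8).

Threshold: power ≥ 0.80 is conventionally adequate.
Power ≈ 0.24 → the study is underpowered (power < 0.80).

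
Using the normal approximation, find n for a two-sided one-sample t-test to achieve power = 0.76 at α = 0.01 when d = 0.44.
n = 56

Sample size formula (one-sample t-test, normal approximation):
n = ((z_{α/2} + z_β) / d)²

z_{α/2} = 2.576 (for α = 0.01, two-sided)
z_β = 0.706 (for power = 0.76)
d = 0.44

n = ((2.576 + 0.706) / 0.44)²
n = (7.459)²
n ≈ 55.64
Round up to the next whole number: n = 56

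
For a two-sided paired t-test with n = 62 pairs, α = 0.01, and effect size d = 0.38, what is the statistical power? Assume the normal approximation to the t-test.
Power ≈ 0.66

Power calculation (paired t-test, normal approximation):
z_β = d · √n - z_{α/2}
z_β = 0.38 · √62 - 2.576
z_β = 0.38 · 7.874 - 2.576
z_β = 0.416

Power = Φ(z_β) = Φ(0.416) ≈ 0.661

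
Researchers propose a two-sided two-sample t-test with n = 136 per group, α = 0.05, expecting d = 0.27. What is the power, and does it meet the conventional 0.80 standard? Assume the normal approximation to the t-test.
Power ≈ 0.61; the study is underpowered (power < 0.80)

Power calculation (two-sample t-test, normal approximation):
z_β = d · √(n/2) - z_{α/2}
z_β = 0.27 · √(136/2) - 1.960
z_β = 0.27 · 8.246 - 1.960
z_β = 0.267

Power = Φ(z_β) = Φ(0.267) ≈ 0.605

Effect size d = 0.27 is small by Cohen's convention (0.2/0.5/0.8).

Threshold: power ≥ 0.80 is conventionally adequate.
Power ≈ 0.61 → the study is underpowered (power < 0.80).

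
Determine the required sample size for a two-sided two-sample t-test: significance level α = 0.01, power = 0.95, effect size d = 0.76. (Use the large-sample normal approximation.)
n = 62 per group

Sample size formula (two-sample t-test, normal approximation):
n = 2 · ((z_{α/2} + z_β) / d)²

z_{α/2} = 2.576 (for α = 0.01, two-sided)
z_β = 1.645 (for power = 0.95)
d = 0.76

n = 2 · ((2.576 + 1.645) / 0.76)²
n = 2 · (5.554)²
n ≈ 61.69
Round up to the next whole number: n = 62 per group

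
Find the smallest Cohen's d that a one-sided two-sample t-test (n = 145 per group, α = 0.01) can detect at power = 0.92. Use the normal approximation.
d ≈ 0.44

Minimum detectable effect (two-sample t-test, normal approximation):
d = (z_α + z_β) / √(n/2)
d = (2.326 + 1.405) / √(145/2)
d = 3.731 / 8.515
d ≈ 0.44

By Cohen's convention (0.2 small / 0.5 medium / 0.8 large): small effect.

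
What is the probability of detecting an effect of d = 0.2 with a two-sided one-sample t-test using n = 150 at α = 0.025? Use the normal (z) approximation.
Power ≈ 0.58

Power calculation (one-sample t-test, normal approximation):
z_β = d · √n - z_{α/2}
z_β = 0.2 · √150 - 2.241
z_β = 0.2 · 12.247 - 2.241
z_β = 0.208

Power = Φ(z_β) = Φ(0.208) ≈ 0.582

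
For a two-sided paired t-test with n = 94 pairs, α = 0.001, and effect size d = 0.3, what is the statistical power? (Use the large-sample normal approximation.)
Power ≈ 0.35

Power calculation (paired t-test, normal approximation):
z_β = d · √n - z_{α/2}
z_β = 0.3 · √94 - 3.291
z_β = 0.3 · 9.695 - 3.291
z_β = -0.382

Power = Φ(z_β) = Φ(-0.382) ≈ 0.351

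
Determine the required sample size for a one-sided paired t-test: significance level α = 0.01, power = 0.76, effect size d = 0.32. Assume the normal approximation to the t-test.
n = 90 pairs

Sample size formula (paired t-test, normal approximation):
n = ((z_α + z_β) / d)²

z_α = 2.326 (for α = 0.01, one-sided)
z_β = 0.706 (for power = 0.76)
d = 0.32

n = ((2.326 + 0.706) / 0.32)²
n = (9.475)²
n ≈ 89.78
Round up to the next whole number: n = 90 pairs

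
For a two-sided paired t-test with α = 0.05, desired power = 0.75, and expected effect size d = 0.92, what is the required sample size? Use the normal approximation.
n = 9 pairs

Sample size formula (paired t-test, normal approximation):
n = ((z_{α/2} + z_β) / d)²

z_{α/2} = 1.960 (for α = 0.05, two-sided)
z_β = 0.674 (for power = 0.75)
d = 0.92

n = ((1.960 + 0.674) / 0.92)²
n = (2.863)²
n ≈ 8.20
Round up to the next whole number: n = 9 pairs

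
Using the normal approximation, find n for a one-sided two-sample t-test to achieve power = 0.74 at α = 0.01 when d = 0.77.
n = 30 per group

Sample size formula (two-sample t-test, normal approximation):
n = 2 · ((z_α + z_β) / d)²

z_α = 2.326 (for α = 0.01, one-sided)
z_β = 0.643 (for power = 0.74)
d = 0.77

n = 2 · ((2.326 + 0.643) / 0.77)²
n = 2 · (3.856)²
n ≈ 29.74
Round up to the next whole number: n = 30 per group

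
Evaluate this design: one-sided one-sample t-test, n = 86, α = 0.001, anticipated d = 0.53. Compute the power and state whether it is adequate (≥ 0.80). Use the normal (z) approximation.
Power ≈ 0.97; the study is adequately powered (power ≥ 0.80)

Power calculation (one-sample t-test, normal approximation):
z_β = d · √n - z_α
z_β = 0.53 · √86 - 3.090
z_β = 0.53 · 9.274 - 3.090
z_β = 1.825

Power = Φ(z_β) = Φ(1.825) ≈ 0.966

Effect size d = 0.53 is medium by Cohen's convention (0.2/0.5/0.8).

Threshold: power ≥ 0.80 is conventionally adequate.
Power ≈ 0.97 → the study is adequately powered (power ≥ 0.80).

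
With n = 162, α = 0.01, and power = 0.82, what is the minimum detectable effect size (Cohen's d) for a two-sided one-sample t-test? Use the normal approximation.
d ≈ 0.27

Minimum detectable effect (one-sample t-test, normal approximation):
d = (z_{α/2} + z_β) / √n
d = (2.576 + 0.915) / √162
d = 3.491 / 12.728
d ≈ 0.27

By Cohen's convention (0.2 small / 0.5 medium / 0.8 large): small effect.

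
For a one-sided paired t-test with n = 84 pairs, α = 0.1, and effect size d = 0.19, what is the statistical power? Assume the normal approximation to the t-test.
Power ≈ 0.68

Power calculation (paired t-test, normal approximation):
z_β = d · √n - z_α
z_β = 0.19 · √84 - 1.282
z_β = 0.19 · 9.165 - 1.282
z_β = 0.460

Power = Φ(z_β) = Φ(0.460) ≈ 0.677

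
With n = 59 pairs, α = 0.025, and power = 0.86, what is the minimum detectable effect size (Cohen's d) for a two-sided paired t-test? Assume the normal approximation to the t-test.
d ≈ 0.43

Minimum detectable effect (paired t-test, normal approximation):
d = (z_{α/2} + z_β) / √n
d = (2.241 + 1.080) / √59
d = 3.322 / 7.681
d ≈ 0.43

By Cohen's convention (0.2 small / 0.5 medium / 0.8 large): small effect.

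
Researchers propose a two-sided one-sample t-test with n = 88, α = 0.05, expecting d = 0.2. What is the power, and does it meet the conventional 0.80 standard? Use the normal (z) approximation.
Power ≈ 0.47; the study is underpowered (power < 0.80)

Power calculation (one-sample t-test, normal approximation):
z_β = d · √n - z_{α/2}
z_β = 0.2 · √88 - 1.960
z_β = 0.2 · 9.381 - 1.960
z_β = -0.084

Power = Φ(z_β) = Φ(-0.084) ≈ 0.467

Effect size d = 0.2 is small by Cohen's convention (0.2/0.5/0.8).

Threshold: power ≥ 0.80 is conventionally adequate.
Power ≈ 0.47 → the study is underpowered (power < 0.80).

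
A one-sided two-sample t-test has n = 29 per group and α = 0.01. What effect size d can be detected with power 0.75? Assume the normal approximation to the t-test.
d ≈ 0.79

Minimum detectable effect (two-sample t-test, normal approximation):
d = (z_α + z_β) / √(n/2)
d = (2.326 + 0.674) / √(29/2)
d = 3.001 / 3.808
d ≈ 0.79

By Cohen's convention (0.2 small / 0.5 medium / 0.8 large): medium effect.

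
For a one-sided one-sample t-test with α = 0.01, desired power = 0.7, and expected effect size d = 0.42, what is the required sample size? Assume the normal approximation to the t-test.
n = 47

Sample size formula (one-sample t-test, normal approximation):
n = ((z_α + z_β) / d)²

z_α = 2.326 (for α = 0.01, one-sided)
z_β = 0.524 (for power = 0.7)
d = 0.42

n = ((2.326 + 0.524) / 0.42)²
n = (6.786)²
n ≈ 46.05
Round up to the next whole number: n = 47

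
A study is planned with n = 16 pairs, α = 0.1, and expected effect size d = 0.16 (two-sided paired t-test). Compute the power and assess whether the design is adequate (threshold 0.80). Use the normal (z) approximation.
Power ≈ 0.16; the study is underpowered (power < 0.80)

Power calculation (paired t-test, normal approximation):
z_β = d · √n - z_{α/2}
z_β = 0.16 · √16 - 1.645
z_β = 0.16 · 4.000 - 1.645
z_β = -1.005

Power = Φ(z_β) = Φ(-1.005) ≈ 0.157

Effect size d = 0.16 is very small by Cohen's convention (0.2/0.5/0.8).

Threshold: power ≥ 0.80 is conventionally adequate.
Power ≈ 0.16 → the study is underpowered (power < 0.80).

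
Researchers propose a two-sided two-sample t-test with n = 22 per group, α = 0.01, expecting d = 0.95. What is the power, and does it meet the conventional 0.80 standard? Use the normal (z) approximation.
Power ≈ 0.72; the study is underpowered (power < 0.80)

Power calculation (two-sample t-test, normal approximation):
z_β = d · √(n/2) - z_{α/2}
z_β = 0.95 · √(22/2) - 2.576
z_β = 0.95 · 3.317 - 2.576
z_β = 0.575

Power = Φ(z_β) = Φ(0.575) ≈ 0.717

Effect size d = 0.95 is large by Cohen's convention (0.2/0.5/0.8).

Threshold: power ≥ 0.80 is conventionally adequate.
Power ≈ 0.72 → the study is underpowered (power < 0.80).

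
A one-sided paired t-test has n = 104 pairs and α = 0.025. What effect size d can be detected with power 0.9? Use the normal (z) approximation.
d ≈ 0.32

Minimum detectable effect (paired t-test, normal approximation):
d = (z_α + z_β) / √n
d = (1.960 + 1.282) / √104
d = 3.242 / 10.198
d ≈ 0.32

By Cohen's convention (0.2 small / 0.5 medium / 0.8 large): small effect.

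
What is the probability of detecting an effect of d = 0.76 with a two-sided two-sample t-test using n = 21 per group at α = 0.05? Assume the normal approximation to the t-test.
Power ≈ 0.69

Power calculation (two-sample t-test, normal approximation):
z_β = d · √(n/2) - z_{α/2}
z_β = 0.76 · √(21/2) - 1.960
z_β = 0.76 · 3.240 - 1.960
z_β = 0.503

Power = Φ(z_β) = Φ(0.503) ≈ 0.692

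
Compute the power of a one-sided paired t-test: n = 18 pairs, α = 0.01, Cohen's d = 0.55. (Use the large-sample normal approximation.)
Power ≈ 0.50

Power calculation (paired t-test, normal approximation):
z_β = d · √n - z_α
z_β = 0.55 · √18 - 2.326
z_β = 0.55 · 4.243 - 2.326
z_β = 0.007

Power = Φ(z_β) = Φ(0.007) ≈ 0.503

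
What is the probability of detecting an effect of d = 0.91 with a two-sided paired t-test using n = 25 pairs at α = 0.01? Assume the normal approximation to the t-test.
Power ≈ 0.98

Power calculation (paired t-test, normal approximation):
z_β = d · √n - z_{α/2}
z_β = 0.91 · √25 - 2.576
z_β = 0.91 · 5.000 - 2.576
z_β = 1.974

Power = Φ(z_β) = Φ(1.974) ≈ 0.976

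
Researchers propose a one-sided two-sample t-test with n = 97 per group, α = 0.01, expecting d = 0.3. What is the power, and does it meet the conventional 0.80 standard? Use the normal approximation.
Power ≈ 0.41; the study is underpowered (power < 0.80)

Power calculation (two-sample t-test, normal approximation):
z_β = d · √(n/2) - z_α
z_β = 0.3 · √(97/2) - 2.326
z_β = 0.3 · 6.964 - 2.326
z_β = -0.237

Power = Φ(z_β) = Φ(-0.237) ≈ 0.406

Effect size d = 0.3 is small by Cohen's convention (0.2/0.5/0.8).

Threshold: power ≥ 0.80 is conventionally adequate.
Power ≈ 0.41 → the study is underpowered (power < 0.80).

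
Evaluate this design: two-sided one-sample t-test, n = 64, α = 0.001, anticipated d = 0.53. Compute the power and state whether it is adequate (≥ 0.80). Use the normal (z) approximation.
Power ≈ 0.83; the study is adequately powered (power ≥ 0.80)

Power calculation (one-sample t-test, normal approximation):
z_β = d · √n - z_{α/2}
z_β = 0.53 · √64 - 3.291
z_β = 0.53 · 8.000 - 3.291
z_β = 0.949

Power = Φ(z_β) = Φ(0.949) ≈ 0.829

Effect size d = 0.53 is medium by Cohen's convention (0.2/0.5/0.8).

Threshold: power ≥ 0.80 is conventionally adequate.
Power ≈ 0.83 → the study is adequately powered (power ≥ 0.80).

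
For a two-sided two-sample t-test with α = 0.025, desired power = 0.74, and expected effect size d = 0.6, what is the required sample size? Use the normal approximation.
n = 47 per group

Sample size formula (two-sample t-test, normal approximation):
n = 2 · ((z_{α/2} + z_β) / d)²

z_{α/2} = 2.241 (for α = 0.025, two-sided)
z_β = 0.643 (for power = 0.74)
d = 0.6

n = 2 · ((2.241 + 0.643) / 0.6)²
n = 2 · (4.807)²
n ≈ 46.21
Round up to the next whole number: n = 47 per group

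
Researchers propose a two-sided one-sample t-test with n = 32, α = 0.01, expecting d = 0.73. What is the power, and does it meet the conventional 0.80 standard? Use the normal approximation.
Power ≈ 0.94; the study is adequately powered (power ≥ 0.80)

Power calculation (one-sample t-test, normal approximation):
z_β = d · √n - z_{α/2}
z_β = 0.73 · √32 - 2.576
z_β = 0.73 · 5.657 - 2.576
z_β = 1.554

Power = Φ(z_β) = Φ(1.554) ≈ 0.940

Effect size d = 0.73 is medium by Cohen's convention (0.2/0.5/0.8).

Threshold: power ≥ 0.80 is conventionally adequate.
Power ≈ 0.94 → the study is adequately powered (power ≥ 0.80).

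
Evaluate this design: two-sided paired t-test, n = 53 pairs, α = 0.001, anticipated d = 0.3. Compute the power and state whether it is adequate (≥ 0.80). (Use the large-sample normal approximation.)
Power ≈ 0.13; the study is underpowered (power < 0.80)

Power calculation (paired t-test, normal approximation):
z_β = d · √n - z_{α/2}
z_β = 0.3 · √53 - 3.291
z_β = 0.3 · 7.280 - 3.291
z_β = -1.106

Power = Φ(z_β) = Φ(-1.106) ≈ 0.134

Effect size d = 0.3 is small by Cohen's convention (0.2/0.5/0.8).

Threshold: power ≥ 0.80 is conventionally adequate.
Power ≈ 0.13 → the study is underpowered (power < 0.80).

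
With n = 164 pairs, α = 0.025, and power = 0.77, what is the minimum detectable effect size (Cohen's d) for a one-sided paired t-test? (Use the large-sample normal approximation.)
d ≈ 0.21

Minimum detectable effect (paired t-test, normal approximation):
d = (z_α + z_β) / √n
d = (1.960 + 0.739) / √164
d = 2.699 / 12.806
d ≈ 0.21

By Cohen's convention (0.2 small / 0.5 medium / 0.8 large): small effect.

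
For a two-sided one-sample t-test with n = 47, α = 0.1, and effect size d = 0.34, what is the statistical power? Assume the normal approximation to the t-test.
Power ≈ 0.75

Power calculation (one-sample t-test, normal approximation):
z_β = d · √n - z_{α/2}
z_β = 0.34 · √47 - 1.645
z_β = 0.34 · 6.856 - 1.645
z_β = 0.686

Power = Φ(z_β) = Φ(0.686) ≈ 0.754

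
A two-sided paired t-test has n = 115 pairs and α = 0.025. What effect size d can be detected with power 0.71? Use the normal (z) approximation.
d ≈ 0.26

Minimum detectable effect (paired t-test, normal approximation):
d = (z_{α/2} + z_β) / √n
d = (2.241 + 0.553) / √115
d = 2.795 / 10.724
d ≈ 0.26

By Cohen's convention (0.2 small / 0.5 medium / 0.8 large): small effect.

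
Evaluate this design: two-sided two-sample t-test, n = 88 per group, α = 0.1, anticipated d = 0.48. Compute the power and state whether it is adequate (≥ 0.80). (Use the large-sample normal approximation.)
Power ≈ 0.94; the study is adequately powered (power ≥ 0.80)

Power calculation (two-sample t-test, normal approximation):
z_β = d · √(n/2) - z_{α/2}
z_β = 0.48 · √(88/2) - 1.645
z_β = 0.48 · 6.633 - 1.645
z_β = 1.539

Power = Φ(z_β) = Φ(1.539) ≈ 0.938

Effect size d = 0.48 is small by Cohen's convention (0.2/0.5/0.8).

Threshold: power ≥ 0.80 is conventionally adequate.
Power ≈ 0.94 → the study is adequately powered (power ≥ 0.80).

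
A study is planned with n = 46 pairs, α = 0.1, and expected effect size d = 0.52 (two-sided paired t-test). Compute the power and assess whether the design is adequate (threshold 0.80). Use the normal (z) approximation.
Power ≈ 0.97; the study is adequately powered (power ≥ 0.80)

Power calculation (paired t-test, normal approximation):
z_β = d · √n - z_{α/2}
z_β = 0.52 · √46 - 1.645
z_β = 0.52 · 6.782 - 1.645
z_β = 1.882

Power = Φ(z_β) = Φ(1.882) ≈ 0.970

Effect size d = 0.52 is medium by Cohen's convention (0.2/0.5/0.8).

Threshold: power ≥ 0.80 is conventionally adequate.
Power ≈ 0.97 → the study is adequately powered (power ≥ 0.80).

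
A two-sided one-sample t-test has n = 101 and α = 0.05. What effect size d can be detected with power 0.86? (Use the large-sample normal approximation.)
d ≈ 0.30

Minimum detectable effect (one-sample t-test, normal approximation):
d = (z_{α/2} + z_β) / √n
d = (1.960 + 1.080) / √101
d = 3.040 / 10.050
d ≈ 0.30

By Cohen's convention (0.2 small / 0.5 medium / 0.8 large): small effect.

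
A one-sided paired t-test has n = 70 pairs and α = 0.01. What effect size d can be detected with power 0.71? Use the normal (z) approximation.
d ≈ 0.34

Minimum detectable effect (paired t-test, normal approximation):
d = (z_α + z_β) / √n
d = (2.326 + 0.553) / √70
d = 2.880 / 8.367
d ≈ 0.34

By Cohen's convention (0.2 small / 0.5 medium / 0.8 large): small effect.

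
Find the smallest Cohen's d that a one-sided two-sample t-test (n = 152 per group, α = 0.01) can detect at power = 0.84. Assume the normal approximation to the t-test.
d ≈ 0.38

Minimum detectable effect (two-sample t-test, normal approximation):
d = (z_α + z_β) / √(n/2)
d = (2.326 + 0.994) / √(152/2)
d = 3.321 / 8.718
d ≈ 0.38

By Cohen's convention (0.2 small / 0.5 medium / 0.8 large): small effect.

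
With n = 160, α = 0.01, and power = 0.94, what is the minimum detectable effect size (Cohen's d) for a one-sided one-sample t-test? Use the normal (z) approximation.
d ≈ 0.31

Minimum detectable effect (one-sample t-test, normal approximation):
d = (z_α + z_β) / √n
d = (2.326 + 1.555) / √160
d = 3.881 / 12.649
d ≈ 0.31

By Cohen's convention (0.2 small / 0.5 medium / 0.8 large): small effect.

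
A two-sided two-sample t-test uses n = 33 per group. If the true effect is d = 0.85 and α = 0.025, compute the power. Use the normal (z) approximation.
Power ≈ 0.89

Power calculation (two-sample t-test, normal approximation):
z_β = d · √(n/2) - z_{α/2}
z_β = 0.85 · √(33/2) - 2.241
z_β = 0.85 · 4.062 - 2.241
z_β = 1.211

Power = Φ(z_β) = Φ(1.211) ≈ 0.887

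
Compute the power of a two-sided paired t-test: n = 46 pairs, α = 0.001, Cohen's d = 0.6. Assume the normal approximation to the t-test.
Power ≈ 0.78

Power calculation (paired t-test, normal approximation):
z_β = d · √n - z_{α/2}
z_β = 0.6 · √46 - 3.291
z_β = 0.6 · 6.782 - 3.291
z_β = 0.779

Power = Φ(z_β) = Φ(0.779) ≈ 0.782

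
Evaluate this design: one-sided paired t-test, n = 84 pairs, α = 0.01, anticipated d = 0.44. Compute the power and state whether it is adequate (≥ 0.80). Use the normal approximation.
Power ≈ 0.96; the study is adequately powered (power ≥ 0.80)

Power calculation (paired t-test, normal approximation):
z_β = d · √n - z_α
z_β = 0.44 · √84 - 2.326
z_β = 0.44 · 9.165 - 2.326
z_β = 1.706

Power = Φ(z_β) = Φ(1.706) ≈ 0.956

Effect size d = 0.44 is small by Cohen's convention (0.2/0.5/0.8).

Threshold: power ≥ 0.80 is conventionally adequate.
Power ≈ 0.96 → the study is adequately powered (power ≥ 0.80).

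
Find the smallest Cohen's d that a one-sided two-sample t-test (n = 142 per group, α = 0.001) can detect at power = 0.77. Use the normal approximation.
d ≈ 0.45

Minimum detectable effect (two-sample t-test, normal approximation):
d = (z_α + z_β) / √(n/2)
d = (3.090 + 0.739) / √(142/2)
d = 3.829 / 8.426
d ≈ 0.45

By Cohen's convention (0.2 small / 0.5 medium / 0.8 large): small effect.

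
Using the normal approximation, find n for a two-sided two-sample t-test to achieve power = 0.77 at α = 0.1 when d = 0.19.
n = 315 per group

Sample size formula (two-sample t-test, normal approximation):
n = 2 · ((z_{α/2} + z_β) / d)²

z_{α/2} = 1.645 (for α = 0.1, two-sided)
z_β = 0.739 (for power = 0.77)
d = 0.19

n = 2 · ((1.645 + 0.739) / 0.19)²
n = 2 · (12.547)²
n ≈ 314.85
Round up to the next whole number: n = 315 per group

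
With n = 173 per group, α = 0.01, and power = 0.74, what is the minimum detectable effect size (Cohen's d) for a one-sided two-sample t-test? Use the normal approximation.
d ≈ 0.32

Minimum detectable effect (two-sample t-test, normal approximation):
d = (z_α + z_β) / √(n/2)
d = (2.326 + 0.643) / √(173/2)
d = 2.970 / 9.301
d ≈ 0.32

By Cohen's convention (0.2 small / 0.5 medium / 0.8 large): small effect.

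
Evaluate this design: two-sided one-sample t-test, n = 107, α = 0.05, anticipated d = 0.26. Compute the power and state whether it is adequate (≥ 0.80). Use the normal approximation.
Power ≈ 0.77; the study is underpowered (power < 0.80)

Power calculation (one-sample t-test, normal approximation):
z_β = d · √n - z_{α/2}
z_β = 0.26 · √107 - 1.960
z_β = 0.26 · 10.344 - 1.960
z_β = 0.729

Power = Φ(z_β) = Φ(0.729) ≈ 0.767

Effect size d = 0.26 is small by Cohen's convention (0.2/0.5/0.8).

Threshold: power ≥ 0.80 is conventionally adequate.
Power ≈ 0.77 → the study is underpowered (power < 0.80).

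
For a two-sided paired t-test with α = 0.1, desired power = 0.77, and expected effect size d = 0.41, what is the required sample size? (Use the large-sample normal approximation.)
n = 34 pairs

Sample size formula (paired t-test, normal approximation):
n = ((z_{α/2} + z_β) / d)²

z_{α/2} = 1.645 (for α = 0.1, two-sided)
z_β = 0.739 (for power = 0.77)
d = 0.41

n = ((1.645 + 0.739) / 0.41)²
n = (5.815)²
n ≈ 33.81
Round up to the next whole number: n = 34 pairs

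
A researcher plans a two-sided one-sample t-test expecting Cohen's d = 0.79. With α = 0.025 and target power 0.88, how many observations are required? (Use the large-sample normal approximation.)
n = 19

Sample size formula (one-sample t-test, normal approximation):
n = ((z_{α/2} + z_β) / d)²

z_{α/2} = 2.241 (for α = 0.025, two-sided)
z_β = 1.175 (for power = 0.88)
d = 0.79

n = ((2.241 + 1.175) / 0.79)²
n = (4.324)²
n ≈ 18.70
Round up to the next whole number: n = 19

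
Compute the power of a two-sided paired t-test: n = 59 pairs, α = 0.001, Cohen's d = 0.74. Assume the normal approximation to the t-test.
Power ≈ 0.99

Power calculation (paired t-test, normal approximation):
z_β = d · √n - z_{α/2}
z_β = 0.74 · √59 - 3.291
z_β = 0.74 · 7.681 - 3.291
z_β = 2.394

Power = Φ(z_β) = Φ(2.394) ≈ 0.992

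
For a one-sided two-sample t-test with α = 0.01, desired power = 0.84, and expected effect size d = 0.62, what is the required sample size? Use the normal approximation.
n = 58 per group

Sample size formula (two-sample t-test, normal approximation):
n = 2 · ((z_α + z_β) / d)²

z_α = 2.326 (for α = 0.01, one-sided)
z_β = 0.994 (for power = 0.84)
d = 0.62

n = 2 · ((2.326 + 0.994) / 0.62)²
n = 2 · (5.355)²
n ≈ 57.35
Round up to the next whole number: n = 58 per group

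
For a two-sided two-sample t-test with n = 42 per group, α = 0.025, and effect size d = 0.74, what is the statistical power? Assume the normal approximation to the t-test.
Power ≈ 0.87

Power calculation (two-sample t-test, normal approximation):
z_β = d · √(n/2) - z_{α/2}
z_β = 0.74 · √(42/2) - 2.241
z_β = 0.74 · 4.583 - 2.241
z_β = 1.150

Power = Φ(z_β) = Φ(1.150) ≈ 0.875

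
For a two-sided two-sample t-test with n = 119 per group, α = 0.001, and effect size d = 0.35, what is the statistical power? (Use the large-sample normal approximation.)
Power ≈ 0.28

Power calculation (two-sample t-test, normal approximation):
z_β = d · √(n/2) - z_{α/2}
z_β = 0.35 · √(119/2) - 3.291
z_β = 0.35 · 7.714 - 3.291
z_β = -0.591

Power = Φ(z_β) = Φ(-0.591) ≈ 0.277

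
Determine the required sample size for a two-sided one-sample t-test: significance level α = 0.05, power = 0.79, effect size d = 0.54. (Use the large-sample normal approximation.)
n = 27

Sample size formula (one-sample t-test, normal approximation):
n = ((z_{α/2} + z_β) / d)²

z_{α/2} = 1.960 (for α = 0.05, two-sided)
z_β = 0.806 (for power = 0.79)
d = 0.54

n = ((1.960 + 0.806) / 0.54)²
n = (5.122)²
n ≈ 26.23
Round up to the next whole number: n = 27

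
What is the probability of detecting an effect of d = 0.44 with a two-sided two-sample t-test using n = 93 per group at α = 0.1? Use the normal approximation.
Power ≈ 0.91

Power calculation (two-sample t-test, normal approximation):
z_β = d · √(n/2) - z_{α/2}
z_β = 0.44 · √(93/2) - 1.645
z_β = 0.44 · 6.819 - 1.645
z_β = 1.356

Power = Φ(z_β) = Φ(1.356) ≈ 0.912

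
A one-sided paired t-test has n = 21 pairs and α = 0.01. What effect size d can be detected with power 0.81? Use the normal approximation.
d ≈ 0.70

Minimum detectable effect (paired t-test, normal approximation):
d = (z_α + z_β) / √n
d = (2.326 + 0.878) / √21
d = 3.204 / 4.583
d ≈ 0.70

By Cohen's convention (0.2 small / 0.5 medium / 0.8 large): medium effect.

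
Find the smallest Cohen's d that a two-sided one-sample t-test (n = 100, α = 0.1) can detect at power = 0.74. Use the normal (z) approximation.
d ≈ 0.23

Minimum detectable effect (one-sample t-test, normal approximation):
d = (z_{α/2} + z_β) / √n
d = (1.645 + 0.643) / √100
d = 2.288 / 10.000
d ≈ 0.23

By Cohen's convention (0.2 small / 0.5 medium / 0.8 large): small effect.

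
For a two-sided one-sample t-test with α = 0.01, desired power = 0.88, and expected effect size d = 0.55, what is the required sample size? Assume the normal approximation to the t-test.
n = 47

Sample size formula (one-sample t-test, normal approximation):
n = ((z_{α/2} + z_β) / d)²

z_{α/2} = 2.576 (for α = 0.01, two-sided)
z_β = 1.175 (for power = 0.88)
d = 0.55

n = ((2.576 + 1.175) / 0.55)²
n = (6.820)²
n ≈ 46.51
Round up to the next whole number: n = 47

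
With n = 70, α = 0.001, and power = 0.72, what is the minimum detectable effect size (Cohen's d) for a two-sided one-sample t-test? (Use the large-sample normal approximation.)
d ≈ 0.46

Minimum detectable effect (one-sample t-test, normal approximation):
d = (z_{α/2} + z_β) / √n
d = (3.291 + 0.583) / √70
d = 3.873 / 8.367
d ≈ 0.46

By Cohen's convention (0.2 small / 0.5 medium / 0.8 large): small effect.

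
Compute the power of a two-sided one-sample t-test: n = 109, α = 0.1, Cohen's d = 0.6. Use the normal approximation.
Power ≈ 1.00

Power calculation (one-sample t-test, normal approximation):
z_β = d · √n - z_{α/2}
z_β = 0.6 · √109 - 1.645
z_β = 0.6 · 10.440 - 1.645
z_β = 4.619

Power = Φ(z_β) = Φ(4.619) ≈ 1.000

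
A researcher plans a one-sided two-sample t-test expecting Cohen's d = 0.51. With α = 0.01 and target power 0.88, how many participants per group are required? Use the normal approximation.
n = 95 per group

Sample size formula (two-sample t-test, normal approximation):
n = 2 · ((z_α + z_β) / d)²

z_α = 2.326 (for α = 0.01, one-sided)
z_β = 1.175 (for power = 0.88)
d = 0.51

n = 2 · ((2.326 + 1.175) / 0.51)²
n = 2 · (6.865)²
n ≈ 94.26
Round up to the next whole number: n = 95 per group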